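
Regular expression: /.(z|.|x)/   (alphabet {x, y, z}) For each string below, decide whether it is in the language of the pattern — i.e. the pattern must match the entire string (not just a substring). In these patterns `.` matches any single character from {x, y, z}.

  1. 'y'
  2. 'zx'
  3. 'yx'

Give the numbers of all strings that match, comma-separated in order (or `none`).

2, 3

1. 'y' → no match
2. 'zx' → match
3. 'yx' → match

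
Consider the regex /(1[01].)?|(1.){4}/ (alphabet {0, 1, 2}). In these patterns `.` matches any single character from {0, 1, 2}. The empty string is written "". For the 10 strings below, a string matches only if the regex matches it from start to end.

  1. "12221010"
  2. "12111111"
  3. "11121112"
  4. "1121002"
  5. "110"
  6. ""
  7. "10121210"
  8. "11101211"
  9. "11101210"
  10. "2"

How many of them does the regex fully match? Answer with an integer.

1 → no match
2 → match
3 → match
4 → no match
5 → match
6 → match
7 → match
8 → match
9 → match
10 → no match
Total matched: 7

7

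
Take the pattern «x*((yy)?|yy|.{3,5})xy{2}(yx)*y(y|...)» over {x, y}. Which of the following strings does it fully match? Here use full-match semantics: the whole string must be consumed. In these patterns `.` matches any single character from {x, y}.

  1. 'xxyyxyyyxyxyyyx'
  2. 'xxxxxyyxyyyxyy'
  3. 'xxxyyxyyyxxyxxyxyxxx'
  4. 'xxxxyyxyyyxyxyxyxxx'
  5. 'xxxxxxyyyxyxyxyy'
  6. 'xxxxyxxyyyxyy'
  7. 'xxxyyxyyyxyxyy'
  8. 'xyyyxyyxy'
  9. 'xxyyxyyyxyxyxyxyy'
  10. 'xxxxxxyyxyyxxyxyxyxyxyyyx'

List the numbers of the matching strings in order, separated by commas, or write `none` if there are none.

1 → match
2 → match
3 → no match
4 → match
5 → match
6 → match
7 → match
8. 'xyyyxyyxy' → match
9 → match
10 → no match

1, 2, 4, 5, 6, 7, 8, 9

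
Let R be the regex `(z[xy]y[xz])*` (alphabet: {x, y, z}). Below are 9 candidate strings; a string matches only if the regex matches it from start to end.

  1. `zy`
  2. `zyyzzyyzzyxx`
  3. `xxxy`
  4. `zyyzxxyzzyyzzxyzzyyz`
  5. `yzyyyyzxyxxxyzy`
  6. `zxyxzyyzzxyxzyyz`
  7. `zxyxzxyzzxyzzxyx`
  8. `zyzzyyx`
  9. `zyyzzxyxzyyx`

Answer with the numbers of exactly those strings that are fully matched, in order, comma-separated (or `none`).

6, 7, 9

1 → no match
2 → no match
3 → no match
4 → no match
5 → no match
6 → match
7 → match
8 → no match
9 → match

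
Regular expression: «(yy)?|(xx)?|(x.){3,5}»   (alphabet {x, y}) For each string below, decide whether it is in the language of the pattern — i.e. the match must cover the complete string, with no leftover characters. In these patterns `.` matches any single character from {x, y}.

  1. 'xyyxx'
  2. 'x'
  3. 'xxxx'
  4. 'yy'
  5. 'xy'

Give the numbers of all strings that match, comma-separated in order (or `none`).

4

1 → no match
2 → no match
3 → no match
4 → match
5 → no match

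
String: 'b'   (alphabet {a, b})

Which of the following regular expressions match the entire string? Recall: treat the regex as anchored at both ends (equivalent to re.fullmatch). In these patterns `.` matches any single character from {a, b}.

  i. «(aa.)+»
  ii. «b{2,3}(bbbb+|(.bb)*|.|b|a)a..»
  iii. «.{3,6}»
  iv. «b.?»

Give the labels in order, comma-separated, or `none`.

i → no match — must start with 'aa'
ii → no match
iii → no match
iv → match

iv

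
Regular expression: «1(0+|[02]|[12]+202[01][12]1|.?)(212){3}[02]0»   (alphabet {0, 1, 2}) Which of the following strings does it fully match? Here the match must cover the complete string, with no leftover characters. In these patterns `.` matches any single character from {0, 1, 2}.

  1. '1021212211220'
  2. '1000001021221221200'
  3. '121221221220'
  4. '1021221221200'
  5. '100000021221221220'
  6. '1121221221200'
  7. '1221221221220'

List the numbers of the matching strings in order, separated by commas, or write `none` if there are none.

3, 4, 5, 6, 7

1 → no match
2 → no match
3 → match
4 → match
5 → match
6 → match
7 → match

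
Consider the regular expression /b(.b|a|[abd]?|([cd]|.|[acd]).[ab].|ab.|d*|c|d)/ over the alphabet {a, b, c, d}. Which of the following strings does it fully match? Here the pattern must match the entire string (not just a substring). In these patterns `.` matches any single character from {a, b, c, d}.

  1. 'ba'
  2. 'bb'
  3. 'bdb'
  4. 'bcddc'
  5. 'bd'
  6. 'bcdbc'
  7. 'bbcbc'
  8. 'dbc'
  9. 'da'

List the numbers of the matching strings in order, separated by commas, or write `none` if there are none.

1 → match
2 → match
3 → match
4 → no match
5 → match
6 → match
7 → match
8 → no match — must start with 'b'
9 → no match — must start with 'b'

1, 2, 3, 5, 6, 7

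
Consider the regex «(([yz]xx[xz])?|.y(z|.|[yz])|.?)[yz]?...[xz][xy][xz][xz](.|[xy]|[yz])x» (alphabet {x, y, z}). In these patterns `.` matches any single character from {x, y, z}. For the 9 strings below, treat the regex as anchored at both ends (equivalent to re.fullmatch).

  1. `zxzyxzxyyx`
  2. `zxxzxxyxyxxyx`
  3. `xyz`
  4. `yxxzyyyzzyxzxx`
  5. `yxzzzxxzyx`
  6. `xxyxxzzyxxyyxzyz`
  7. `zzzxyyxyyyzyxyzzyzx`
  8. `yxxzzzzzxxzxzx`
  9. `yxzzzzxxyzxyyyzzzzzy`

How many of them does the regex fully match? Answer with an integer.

1. `zxzyxzxyyx` → no match
2 → match
3. `xyz` → no match — must end with `x`
4 → match
5. `yxzzzxxzyx` → match
6 → no match — must end with `x`
7 → no match
8 → match
9 → no match — must end with `x`
Total matched: 4

4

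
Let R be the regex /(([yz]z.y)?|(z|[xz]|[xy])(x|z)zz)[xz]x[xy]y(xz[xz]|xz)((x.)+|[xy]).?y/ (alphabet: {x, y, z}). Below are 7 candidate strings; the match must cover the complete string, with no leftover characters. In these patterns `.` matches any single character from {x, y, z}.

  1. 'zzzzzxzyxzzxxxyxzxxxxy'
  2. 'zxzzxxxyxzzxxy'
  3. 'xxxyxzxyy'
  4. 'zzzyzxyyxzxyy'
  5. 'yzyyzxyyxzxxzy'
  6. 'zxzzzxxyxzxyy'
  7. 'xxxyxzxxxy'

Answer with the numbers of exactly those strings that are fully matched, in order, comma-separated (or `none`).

1 → no match
2 → match
3 → match
4 → match
5 → match
6 → match
7 → match

2, 3, 4, 5, 6, 7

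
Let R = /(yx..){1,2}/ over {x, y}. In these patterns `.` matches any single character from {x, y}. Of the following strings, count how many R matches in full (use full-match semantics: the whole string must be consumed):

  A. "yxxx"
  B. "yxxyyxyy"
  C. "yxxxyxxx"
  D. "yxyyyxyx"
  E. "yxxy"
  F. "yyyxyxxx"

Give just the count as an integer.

5

A → match
B → match
C → match
D → match
E → match
F → no match — must start with "yx"
Total matched: 5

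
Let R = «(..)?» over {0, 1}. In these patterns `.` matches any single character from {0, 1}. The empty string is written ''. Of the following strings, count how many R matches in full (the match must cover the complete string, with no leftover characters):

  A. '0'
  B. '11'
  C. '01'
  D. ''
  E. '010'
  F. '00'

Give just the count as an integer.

A. '0' → no match
B. '11' → match
C. '01' → match
D. '' → match
E. '010' → no match
F. '00' → match
Total matched: 4

4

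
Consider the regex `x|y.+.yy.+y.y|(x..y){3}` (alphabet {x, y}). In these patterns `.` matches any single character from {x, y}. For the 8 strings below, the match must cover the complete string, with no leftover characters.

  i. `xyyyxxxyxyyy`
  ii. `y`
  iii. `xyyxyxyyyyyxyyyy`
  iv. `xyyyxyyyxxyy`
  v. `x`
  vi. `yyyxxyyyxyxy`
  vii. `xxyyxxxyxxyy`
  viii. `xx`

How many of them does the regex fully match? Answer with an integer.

5

i → match
ii → no match
iii → no match
iv → match
v → match
vi → match
vii → match
viii → no match
Total matched: 5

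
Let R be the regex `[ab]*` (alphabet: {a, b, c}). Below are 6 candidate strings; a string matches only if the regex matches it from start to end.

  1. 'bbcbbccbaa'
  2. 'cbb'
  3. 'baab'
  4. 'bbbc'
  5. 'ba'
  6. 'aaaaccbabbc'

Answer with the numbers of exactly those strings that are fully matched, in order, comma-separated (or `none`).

3, 5

1 → no match
2 → no match
3 → match
4 → no match
5 → match
6 → no match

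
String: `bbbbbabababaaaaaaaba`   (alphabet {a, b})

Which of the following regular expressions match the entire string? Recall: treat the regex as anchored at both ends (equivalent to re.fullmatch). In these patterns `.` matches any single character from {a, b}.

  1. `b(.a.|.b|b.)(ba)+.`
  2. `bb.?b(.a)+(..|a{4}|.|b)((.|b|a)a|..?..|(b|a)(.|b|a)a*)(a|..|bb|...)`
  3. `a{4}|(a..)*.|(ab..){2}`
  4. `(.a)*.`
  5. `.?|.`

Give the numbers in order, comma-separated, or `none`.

2

1 → no match
2 → match
3 → no match
4 → no match
5 → no match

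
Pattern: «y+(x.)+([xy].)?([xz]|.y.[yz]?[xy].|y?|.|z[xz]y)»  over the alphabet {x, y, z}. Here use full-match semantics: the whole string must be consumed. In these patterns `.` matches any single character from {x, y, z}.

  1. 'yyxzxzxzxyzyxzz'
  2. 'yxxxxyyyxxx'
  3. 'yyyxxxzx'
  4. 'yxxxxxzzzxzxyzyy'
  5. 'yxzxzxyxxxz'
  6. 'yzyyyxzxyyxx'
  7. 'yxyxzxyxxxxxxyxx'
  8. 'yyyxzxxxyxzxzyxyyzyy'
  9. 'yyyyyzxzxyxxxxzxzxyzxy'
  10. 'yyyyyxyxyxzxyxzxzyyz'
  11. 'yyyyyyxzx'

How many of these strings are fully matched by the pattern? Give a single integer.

1 → no match
2 → no match
3 → match
4 → no match
5 → match
6 → no match
7 → match
8 → match
9 → no match
10 → match
11 → match
Total matched: 6

6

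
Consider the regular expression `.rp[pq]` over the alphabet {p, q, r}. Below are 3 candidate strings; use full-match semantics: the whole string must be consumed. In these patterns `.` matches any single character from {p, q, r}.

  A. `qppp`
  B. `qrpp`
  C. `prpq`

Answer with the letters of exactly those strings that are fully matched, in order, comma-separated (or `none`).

A. `qppp` → no match
B. `qrpp` → match
C. `prpq` → match

B, C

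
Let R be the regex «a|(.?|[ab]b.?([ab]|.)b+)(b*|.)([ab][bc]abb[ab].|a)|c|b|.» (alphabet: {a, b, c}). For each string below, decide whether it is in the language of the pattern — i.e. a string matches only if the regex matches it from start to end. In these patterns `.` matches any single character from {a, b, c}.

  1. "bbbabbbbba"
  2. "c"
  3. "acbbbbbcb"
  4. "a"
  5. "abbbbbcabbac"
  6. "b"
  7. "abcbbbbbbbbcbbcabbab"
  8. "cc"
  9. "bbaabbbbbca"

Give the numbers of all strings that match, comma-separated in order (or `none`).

1, 2, 4, 5, 6, 9

1 → match
2 → match
3 → no match
4 → match
5 → match
6 → match
7 → no match
8 → no match
9 → match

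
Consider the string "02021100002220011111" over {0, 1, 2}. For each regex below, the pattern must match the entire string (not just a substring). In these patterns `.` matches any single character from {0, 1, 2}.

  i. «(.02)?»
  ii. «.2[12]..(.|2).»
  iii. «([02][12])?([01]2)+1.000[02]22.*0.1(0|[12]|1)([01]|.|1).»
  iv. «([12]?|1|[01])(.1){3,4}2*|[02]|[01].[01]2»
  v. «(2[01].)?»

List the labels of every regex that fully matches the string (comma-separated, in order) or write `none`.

iii

i → no match
ii → no match
iii → match
iv → no match
v → no match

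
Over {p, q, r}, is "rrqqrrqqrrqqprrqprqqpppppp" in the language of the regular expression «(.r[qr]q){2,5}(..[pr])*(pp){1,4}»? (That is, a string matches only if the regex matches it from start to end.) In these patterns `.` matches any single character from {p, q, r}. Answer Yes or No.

Yes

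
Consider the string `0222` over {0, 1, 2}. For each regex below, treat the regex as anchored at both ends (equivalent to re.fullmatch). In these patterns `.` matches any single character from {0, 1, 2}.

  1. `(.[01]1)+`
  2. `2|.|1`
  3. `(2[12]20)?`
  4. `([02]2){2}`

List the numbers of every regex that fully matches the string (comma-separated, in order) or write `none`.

1 → no match — must end with `1`
2 → no match
3 → no match
4 → match

4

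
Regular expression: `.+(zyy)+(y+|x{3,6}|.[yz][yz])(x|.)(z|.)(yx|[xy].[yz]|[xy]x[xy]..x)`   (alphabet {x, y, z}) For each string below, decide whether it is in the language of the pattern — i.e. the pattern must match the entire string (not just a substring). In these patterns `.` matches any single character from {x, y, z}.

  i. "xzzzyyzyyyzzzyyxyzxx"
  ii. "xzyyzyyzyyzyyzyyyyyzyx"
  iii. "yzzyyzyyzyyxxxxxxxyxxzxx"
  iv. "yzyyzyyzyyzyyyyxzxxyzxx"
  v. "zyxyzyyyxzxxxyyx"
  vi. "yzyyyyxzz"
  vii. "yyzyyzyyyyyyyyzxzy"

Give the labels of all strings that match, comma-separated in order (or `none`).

i → match
ii → match
iii → match
iv → match
v → match
vi. "yzyyyyxzz" → no match
vii → match

i, ii, iii, iv, v, vii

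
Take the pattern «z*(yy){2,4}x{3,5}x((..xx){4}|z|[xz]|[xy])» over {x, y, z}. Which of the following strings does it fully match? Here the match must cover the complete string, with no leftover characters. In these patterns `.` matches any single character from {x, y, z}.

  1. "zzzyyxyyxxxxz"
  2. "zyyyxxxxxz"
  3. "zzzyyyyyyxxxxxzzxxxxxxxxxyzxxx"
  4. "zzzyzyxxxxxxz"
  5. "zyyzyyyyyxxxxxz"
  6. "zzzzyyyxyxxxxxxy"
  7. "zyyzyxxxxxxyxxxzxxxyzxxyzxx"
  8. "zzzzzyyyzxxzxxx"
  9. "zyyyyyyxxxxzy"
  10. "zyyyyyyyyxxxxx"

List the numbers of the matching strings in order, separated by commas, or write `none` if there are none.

10

1 → no match
2 → no match
3 → no match
4 → no match
5 → no match
6 → no match
7 → no match
8 → no match
9 → no match
10 → match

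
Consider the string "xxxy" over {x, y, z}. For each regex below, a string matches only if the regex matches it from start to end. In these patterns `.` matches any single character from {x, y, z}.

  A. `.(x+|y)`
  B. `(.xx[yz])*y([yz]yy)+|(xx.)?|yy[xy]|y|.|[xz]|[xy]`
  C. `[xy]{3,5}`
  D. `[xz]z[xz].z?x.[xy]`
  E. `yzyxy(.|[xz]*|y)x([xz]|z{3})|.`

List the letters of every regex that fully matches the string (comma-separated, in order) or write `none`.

C

A → no match
B → no match
C → match
D → no match
E → no match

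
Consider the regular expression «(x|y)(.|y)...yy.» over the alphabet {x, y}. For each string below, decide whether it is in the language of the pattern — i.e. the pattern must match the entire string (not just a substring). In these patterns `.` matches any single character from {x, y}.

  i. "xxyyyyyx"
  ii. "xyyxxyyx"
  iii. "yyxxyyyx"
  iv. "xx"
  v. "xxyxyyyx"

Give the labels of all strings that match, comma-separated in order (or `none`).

i, ii, iii, v

i → match
ii → match
iii → match
iv → no match
v → match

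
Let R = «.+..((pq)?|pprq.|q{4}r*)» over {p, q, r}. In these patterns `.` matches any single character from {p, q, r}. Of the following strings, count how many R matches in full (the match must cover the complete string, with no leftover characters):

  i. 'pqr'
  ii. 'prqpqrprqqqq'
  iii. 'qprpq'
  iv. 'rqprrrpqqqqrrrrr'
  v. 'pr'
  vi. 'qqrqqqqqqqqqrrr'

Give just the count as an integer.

5

i → match
ii → match
iii → match
iv → match
v → no match
vi → match
Total matched: 5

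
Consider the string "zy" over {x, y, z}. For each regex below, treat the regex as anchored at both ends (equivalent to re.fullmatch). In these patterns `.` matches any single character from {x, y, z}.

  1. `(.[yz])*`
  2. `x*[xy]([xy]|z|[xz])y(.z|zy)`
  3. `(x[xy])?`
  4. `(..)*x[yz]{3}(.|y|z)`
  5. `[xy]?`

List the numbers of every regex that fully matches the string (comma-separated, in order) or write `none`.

1

1 → match
2 → no match
3 → no match
4 → no match
5 → no match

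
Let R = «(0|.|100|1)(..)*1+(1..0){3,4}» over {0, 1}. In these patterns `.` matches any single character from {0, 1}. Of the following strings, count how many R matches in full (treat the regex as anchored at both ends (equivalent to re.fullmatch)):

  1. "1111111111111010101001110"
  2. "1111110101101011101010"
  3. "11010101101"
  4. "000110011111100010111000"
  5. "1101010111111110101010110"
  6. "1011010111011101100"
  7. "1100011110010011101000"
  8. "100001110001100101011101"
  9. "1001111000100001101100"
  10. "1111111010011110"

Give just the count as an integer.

1 → no match
2 → match
3 → no match — must end with "0"
4 → no match
5 → no match
6 → no match
7 → no match
8 → no match — must end with "0"
9 → no match
10 → no match
Total matched: 1

1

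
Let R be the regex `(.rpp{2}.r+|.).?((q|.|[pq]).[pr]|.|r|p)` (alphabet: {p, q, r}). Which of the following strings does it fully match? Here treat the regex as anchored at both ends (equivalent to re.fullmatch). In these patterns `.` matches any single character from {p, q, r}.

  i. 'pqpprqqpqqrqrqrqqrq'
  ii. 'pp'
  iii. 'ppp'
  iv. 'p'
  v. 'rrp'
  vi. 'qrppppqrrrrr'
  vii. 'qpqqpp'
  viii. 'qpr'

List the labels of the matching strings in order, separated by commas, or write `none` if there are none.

i → no match
ii → match
iii → match
iv → no match
v → match
vi → no match
vii → no match
viii → match

ii, iii, v, viii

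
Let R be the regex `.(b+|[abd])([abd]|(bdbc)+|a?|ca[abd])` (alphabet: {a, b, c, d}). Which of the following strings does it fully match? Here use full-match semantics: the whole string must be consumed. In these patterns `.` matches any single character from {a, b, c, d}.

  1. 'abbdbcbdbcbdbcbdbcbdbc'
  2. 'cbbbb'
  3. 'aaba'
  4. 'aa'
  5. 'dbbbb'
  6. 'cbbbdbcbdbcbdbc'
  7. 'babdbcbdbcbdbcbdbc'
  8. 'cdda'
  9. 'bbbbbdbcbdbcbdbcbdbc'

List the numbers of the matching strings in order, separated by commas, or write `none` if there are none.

1 → match
2 → match
3 → no match
4 → match
5 → match
6 → match
7 → match
8 → no match
9 → match

1, 2, 4, 5, 6, 7, 9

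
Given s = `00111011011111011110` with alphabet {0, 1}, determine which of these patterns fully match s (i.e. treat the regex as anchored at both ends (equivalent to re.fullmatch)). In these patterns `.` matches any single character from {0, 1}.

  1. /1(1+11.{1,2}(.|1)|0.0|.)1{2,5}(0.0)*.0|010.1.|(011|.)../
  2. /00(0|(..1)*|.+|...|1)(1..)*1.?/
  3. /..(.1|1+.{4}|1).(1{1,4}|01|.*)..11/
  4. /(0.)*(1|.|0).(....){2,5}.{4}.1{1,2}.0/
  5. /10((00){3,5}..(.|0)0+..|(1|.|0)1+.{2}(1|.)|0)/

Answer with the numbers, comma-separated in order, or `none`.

1 → no match
2 → match
3 → no match — must end with `11`
4 → match
5 → no match — must start with `10`

2, 4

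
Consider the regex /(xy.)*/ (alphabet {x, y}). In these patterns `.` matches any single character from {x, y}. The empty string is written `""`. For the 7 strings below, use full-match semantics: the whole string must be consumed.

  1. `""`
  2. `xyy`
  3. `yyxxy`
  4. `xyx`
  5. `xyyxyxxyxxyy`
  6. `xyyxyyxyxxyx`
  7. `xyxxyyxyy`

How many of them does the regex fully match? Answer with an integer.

6

1 → match
2 → match
3 → no match
4 → match
5 → match
6 → match
7 → match
Total matched: 6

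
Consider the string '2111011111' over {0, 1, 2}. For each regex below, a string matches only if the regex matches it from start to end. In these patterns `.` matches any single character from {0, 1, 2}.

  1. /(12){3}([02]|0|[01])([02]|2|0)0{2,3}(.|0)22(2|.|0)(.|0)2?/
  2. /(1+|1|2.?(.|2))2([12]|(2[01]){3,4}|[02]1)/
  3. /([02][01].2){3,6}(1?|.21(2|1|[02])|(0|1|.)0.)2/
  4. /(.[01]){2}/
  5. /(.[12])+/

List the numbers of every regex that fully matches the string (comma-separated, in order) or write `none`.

1 → no match — must start with '12'
2 → no match
3 → no match — must end with '2'
4 → no match
5 → match

5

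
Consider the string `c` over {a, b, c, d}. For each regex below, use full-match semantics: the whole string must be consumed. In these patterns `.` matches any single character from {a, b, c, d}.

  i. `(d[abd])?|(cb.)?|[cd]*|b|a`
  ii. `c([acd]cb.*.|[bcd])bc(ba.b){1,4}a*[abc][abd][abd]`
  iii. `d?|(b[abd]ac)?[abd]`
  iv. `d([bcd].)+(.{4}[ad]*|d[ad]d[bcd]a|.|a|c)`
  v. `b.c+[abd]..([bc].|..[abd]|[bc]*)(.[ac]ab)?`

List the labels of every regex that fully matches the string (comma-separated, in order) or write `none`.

i

i → match
ii → no match
iii → no match
iv → no match — must start with `d`
v → no match — must start with `b`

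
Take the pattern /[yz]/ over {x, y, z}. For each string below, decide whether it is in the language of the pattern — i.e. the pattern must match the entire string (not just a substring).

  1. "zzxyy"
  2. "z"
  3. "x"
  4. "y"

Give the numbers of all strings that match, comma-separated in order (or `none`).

1. "zzxyy" → no match
2. "z" → match
3. "x" → no match
4. "y" → match

2, 4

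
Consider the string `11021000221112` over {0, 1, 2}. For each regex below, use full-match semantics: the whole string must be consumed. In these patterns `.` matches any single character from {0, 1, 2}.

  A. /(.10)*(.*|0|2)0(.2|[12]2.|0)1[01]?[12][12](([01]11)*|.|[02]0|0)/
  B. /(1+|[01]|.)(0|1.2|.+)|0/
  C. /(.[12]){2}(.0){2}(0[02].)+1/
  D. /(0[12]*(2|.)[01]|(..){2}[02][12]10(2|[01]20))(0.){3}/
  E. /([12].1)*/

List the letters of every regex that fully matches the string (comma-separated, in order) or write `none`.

A, B

A → match
B → match
C → no match — must end with `1`
D → no match
E → no match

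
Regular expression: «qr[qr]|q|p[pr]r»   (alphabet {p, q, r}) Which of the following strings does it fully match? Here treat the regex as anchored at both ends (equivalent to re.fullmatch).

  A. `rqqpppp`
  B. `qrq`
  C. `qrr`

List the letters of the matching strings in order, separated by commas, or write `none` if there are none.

B, C

A. `rqqpppp` → no match
B. `qrq` → match
C. `qrr` → match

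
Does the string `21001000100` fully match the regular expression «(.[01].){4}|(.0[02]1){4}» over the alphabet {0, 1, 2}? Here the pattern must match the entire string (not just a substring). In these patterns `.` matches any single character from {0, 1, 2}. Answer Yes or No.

No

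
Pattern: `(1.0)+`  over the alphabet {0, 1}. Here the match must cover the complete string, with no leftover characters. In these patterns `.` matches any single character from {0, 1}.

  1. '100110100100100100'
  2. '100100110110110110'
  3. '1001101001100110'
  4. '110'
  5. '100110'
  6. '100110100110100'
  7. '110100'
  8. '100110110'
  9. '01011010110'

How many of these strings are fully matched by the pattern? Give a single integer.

7

1 → match
2 → match
3 → no match
4 → match
5 → match
6 → match
7 → match
8 → match
9 → no match — must start with '1'
Total matched: 7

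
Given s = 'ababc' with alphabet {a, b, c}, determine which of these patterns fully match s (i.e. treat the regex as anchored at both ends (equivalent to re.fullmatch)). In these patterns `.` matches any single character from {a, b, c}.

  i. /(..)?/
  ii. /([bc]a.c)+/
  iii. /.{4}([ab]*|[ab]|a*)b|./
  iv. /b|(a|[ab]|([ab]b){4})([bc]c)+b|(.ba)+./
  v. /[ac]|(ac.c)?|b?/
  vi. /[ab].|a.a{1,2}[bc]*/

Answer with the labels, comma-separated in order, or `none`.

vi

i → no match
ii → no match
iii → no match
iv → no match
v → no match
vi → match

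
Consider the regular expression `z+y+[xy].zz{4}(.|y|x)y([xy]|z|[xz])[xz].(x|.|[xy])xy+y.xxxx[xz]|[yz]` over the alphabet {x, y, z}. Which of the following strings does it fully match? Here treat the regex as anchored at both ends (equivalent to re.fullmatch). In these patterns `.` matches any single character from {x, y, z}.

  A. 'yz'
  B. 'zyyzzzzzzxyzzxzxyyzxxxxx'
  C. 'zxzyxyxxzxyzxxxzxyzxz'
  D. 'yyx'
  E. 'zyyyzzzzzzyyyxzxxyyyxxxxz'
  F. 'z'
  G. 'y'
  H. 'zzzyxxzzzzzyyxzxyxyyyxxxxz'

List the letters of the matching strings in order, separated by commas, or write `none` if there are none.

B, E, F, G, H

A → no match
B → match
C → no match
D → no match
E → match
F → match
G → match
H → match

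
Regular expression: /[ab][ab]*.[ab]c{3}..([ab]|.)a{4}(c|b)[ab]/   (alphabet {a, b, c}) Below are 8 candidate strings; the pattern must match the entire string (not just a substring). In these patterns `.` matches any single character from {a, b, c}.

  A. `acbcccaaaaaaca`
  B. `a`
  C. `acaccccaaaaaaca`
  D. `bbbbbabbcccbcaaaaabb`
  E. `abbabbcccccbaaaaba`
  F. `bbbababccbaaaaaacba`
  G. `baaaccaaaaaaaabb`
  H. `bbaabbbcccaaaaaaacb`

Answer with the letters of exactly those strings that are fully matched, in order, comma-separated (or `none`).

A → no match
B → no match
C → match
D → match
E → match
F → no match
G → no match
H → match

C, D, E, H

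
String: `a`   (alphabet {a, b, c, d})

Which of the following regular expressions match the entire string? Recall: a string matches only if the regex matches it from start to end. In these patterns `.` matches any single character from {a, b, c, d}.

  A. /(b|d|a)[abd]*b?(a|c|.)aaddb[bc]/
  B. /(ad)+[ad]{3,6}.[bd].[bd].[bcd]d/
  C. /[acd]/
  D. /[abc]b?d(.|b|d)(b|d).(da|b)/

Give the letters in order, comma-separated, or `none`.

A → no match
B → no match — must start with `ad`
C → match
D → no match

C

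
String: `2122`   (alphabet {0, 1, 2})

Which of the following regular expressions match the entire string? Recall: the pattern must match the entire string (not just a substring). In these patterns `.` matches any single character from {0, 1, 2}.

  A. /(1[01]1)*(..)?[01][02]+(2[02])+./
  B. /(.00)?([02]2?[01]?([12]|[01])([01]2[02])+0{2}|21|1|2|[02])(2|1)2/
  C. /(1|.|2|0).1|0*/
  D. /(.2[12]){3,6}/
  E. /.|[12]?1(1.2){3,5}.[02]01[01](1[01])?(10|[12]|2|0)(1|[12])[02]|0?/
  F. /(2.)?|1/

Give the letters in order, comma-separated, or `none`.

B

A → no match
B → match
C → no match
D → no match
E → no match
F → no match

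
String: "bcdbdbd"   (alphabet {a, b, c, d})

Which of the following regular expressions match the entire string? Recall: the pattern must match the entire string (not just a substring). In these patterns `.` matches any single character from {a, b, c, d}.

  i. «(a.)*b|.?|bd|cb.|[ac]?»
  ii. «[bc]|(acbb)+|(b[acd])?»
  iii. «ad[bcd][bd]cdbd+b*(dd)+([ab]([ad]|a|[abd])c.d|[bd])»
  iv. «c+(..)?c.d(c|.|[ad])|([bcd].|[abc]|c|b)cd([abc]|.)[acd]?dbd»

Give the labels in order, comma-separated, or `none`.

i → no match
ii → no match
iii → no match — must start with "ad"
iv → match

iv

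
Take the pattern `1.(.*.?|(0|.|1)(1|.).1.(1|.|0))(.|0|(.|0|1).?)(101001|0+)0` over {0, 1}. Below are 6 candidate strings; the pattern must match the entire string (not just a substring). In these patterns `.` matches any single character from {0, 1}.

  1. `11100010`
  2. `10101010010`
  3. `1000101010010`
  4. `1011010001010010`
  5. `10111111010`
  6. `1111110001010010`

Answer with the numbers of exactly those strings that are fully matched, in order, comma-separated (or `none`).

2, 3, 4, 6

1 → no match
2 → match
3 → match
4 → match
5 → no match
6 → match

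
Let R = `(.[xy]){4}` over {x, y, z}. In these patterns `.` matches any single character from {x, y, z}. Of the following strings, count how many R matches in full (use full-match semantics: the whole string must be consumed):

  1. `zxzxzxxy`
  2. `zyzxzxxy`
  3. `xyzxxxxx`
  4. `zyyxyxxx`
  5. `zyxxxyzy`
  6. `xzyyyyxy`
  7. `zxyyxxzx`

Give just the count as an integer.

6

1 → match
2 → match
3 → match
4 → match
5 → match
6 → no match
7 → match
Total matched: 6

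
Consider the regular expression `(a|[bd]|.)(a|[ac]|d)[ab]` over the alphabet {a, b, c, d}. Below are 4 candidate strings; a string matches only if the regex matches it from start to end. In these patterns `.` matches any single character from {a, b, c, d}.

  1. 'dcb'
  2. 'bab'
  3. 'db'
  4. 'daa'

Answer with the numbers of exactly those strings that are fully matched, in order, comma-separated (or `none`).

1 → match
2 → match
3 → no match
4 → match

1, 2, 4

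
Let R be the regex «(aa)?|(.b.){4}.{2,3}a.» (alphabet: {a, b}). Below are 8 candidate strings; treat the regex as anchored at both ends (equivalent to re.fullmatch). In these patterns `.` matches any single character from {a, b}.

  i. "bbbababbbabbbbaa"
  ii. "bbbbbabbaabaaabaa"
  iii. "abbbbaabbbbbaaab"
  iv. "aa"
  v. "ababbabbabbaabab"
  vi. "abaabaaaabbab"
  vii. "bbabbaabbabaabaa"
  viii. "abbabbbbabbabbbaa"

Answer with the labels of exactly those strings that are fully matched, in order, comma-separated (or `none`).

i → match
ii → match
iii → match
iv → match
v → match
vi → no match
vii → match
viii → match

i, ii, iii, iv, v, vii, viii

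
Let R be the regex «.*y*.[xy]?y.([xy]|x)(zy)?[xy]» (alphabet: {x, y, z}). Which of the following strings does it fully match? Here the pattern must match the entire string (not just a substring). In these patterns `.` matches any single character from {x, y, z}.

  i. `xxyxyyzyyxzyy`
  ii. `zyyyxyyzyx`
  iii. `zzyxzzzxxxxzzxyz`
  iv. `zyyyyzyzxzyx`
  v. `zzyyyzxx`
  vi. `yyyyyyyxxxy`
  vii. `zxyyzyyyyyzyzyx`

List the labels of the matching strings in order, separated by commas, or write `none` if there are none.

i, ii, iv, v, vii

i → match
ii → match
iii → no match
iv → match
v → match
vi → no match
vii → match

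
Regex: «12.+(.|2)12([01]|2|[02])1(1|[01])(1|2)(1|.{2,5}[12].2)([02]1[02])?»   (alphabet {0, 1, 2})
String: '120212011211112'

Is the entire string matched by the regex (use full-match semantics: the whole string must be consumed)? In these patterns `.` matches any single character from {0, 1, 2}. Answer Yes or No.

Yes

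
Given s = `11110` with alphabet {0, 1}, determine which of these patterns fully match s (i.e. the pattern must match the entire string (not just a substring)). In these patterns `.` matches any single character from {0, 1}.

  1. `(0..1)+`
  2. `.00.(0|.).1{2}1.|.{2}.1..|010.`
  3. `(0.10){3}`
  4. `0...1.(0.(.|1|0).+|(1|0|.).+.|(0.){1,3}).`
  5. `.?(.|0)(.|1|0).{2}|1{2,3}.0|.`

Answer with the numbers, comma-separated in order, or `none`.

5

1 → no match — must start with `0`
2 → no match
3 → no match — must start with `0`
4 → no match — must start with `0`
5 → match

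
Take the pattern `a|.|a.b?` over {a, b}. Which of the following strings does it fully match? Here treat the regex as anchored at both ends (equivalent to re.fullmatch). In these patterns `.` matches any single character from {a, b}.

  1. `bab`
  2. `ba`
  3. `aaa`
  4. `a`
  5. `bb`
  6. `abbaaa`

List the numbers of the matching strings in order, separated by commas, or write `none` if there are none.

4

1 → no match
2 → no match
3 → no match
4 → match
5 → no match
6 → no match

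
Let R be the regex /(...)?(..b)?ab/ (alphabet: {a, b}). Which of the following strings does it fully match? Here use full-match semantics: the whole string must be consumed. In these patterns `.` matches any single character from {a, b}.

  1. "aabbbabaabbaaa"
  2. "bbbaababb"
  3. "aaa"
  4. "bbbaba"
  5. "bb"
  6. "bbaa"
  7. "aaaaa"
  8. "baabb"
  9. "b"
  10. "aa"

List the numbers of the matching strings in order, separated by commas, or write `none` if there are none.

1 → no match — must end with "ab"
2 → no match — must end with "ab"
3 → no match — must end with "ab"
4 → no match — must end with "ab"
5 → no match — must end with "ab"
6 → no match — must end with "ab"
7 → no match — must end with "ab"
8 → no match — must end with "ab"
9 → no match — must end with "ab"
10 → no match — must end with "ab"

none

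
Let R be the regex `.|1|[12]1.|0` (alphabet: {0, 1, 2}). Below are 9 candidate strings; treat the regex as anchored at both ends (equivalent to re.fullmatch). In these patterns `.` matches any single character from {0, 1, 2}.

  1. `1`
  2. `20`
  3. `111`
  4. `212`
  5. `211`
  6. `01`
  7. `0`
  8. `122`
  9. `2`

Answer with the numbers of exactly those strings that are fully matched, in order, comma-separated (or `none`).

1, 3, 4, 5, 7, 9

1. `1` → match
2. `20` → no match
3. `111` → match
4. `212` → match
5. `211` → match
6. `01` → no match
7. `0` → match
8. `122` → no match
9. `2` → match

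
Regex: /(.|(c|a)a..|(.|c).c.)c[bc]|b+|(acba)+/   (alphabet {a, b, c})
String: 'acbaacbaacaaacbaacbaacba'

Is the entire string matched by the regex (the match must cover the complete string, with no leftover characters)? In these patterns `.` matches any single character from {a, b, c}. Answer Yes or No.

No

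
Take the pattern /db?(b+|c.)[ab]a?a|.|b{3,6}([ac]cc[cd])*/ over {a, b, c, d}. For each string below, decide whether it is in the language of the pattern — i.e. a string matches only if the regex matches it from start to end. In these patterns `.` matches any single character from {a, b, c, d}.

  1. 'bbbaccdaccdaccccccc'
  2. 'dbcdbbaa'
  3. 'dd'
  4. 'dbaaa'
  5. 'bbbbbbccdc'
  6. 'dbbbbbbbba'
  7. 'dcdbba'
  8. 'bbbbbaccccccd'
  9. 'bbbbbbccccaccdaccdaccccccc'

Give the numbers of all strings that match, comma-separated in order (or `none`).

1 → match
2 → no match
3 → no match
4 → match
5 → no match
6 → match
7 → no match
8 → match
9 → match

1, 4, 6, 8, 9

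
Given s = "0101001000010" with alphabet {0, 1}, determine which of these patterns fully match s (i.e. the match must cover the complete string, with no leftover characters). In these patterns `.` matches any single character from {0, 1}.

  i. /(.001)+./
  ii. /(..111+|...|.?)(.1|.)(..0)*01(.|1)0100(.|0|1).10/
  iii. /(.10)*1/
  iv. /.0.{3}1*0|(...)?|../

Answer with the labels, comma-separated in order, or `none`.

ii

i → no match
ii → match
iii → no match — must end with "1"
iv → no match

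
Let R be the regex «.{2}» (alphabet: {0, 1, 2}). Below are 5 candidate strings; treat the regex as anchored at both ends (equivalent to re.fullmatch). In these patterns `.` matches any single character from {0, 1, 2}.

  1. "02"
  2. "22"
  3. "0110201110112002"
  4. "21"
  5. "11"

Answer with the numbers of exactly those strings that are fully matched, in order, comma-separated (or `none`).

1, 2, 4, 5

1 → match
2 → match
3 → no match
4 → match
5 → match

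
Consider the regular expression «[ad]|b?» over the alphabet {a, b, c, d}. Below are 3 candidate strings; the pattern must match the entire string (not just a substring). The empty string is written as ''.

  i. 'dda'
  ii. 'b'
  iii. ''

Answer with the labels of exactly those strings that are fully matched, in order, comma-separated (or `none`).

i → no match
ii → match
iii → match

ii, iii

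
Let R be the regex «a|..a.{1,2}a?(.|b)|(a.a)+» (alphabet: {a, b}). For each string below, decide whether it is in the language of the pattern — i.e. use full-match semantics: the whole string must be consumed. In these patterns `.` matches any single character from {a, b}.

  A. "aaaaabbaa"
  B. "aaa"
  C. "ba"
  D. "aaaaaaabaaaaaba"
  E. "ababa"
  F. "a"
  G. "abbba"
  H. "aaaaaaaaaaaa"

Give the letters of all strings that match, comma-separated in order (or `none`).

A. "aaaaabbaa" → no match
B. "aaa" → match
C. "ba" → no match
D → match
E. "ababa" → match
F. "a" → match
G. "abbba" → no match
H. "aaaaaaaaaaaa" → match

B, D, E, F, H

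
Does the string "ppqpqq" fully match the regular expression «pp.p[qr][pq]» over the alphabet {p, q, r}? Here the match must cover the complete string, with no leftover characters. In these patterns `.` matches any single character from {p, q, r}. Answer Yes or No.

Yes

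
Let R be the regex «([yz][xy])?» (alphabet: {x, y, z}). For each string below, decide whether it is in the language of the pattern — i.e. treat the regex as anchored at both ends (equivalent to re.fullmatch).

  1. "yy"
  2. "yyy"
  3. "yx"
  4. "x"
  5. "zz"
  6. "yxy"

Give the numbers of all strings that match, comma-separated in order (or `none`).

1, 3

1 → match
2 → no match
3 → match
4 → no match
5 → no match
6 → no match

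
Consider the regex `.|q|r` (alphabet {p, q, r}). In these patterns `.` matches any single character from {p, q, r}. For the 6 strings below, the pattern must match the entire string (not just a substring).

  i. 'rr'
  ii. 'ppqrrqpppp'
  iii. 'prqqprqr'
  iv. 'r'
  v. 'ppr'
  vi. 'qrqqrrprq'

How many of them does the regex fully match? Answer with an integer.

i → no match
ii → no match
iii → no match
iv → match
v → no match
vi → no match
Total matched: 1

1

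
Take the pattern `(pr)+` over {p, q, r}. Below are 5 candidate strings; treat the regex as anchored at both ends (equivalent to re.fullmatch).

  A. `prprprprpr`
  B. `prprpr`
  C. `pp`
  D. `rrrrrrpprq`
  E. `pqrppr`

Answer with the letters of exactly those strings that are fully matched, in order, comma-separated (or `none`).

A, B

A → match
B → match
C → no match — must start with `pr`
D → no match — must start with `pr`
E → no match — must start with `pr`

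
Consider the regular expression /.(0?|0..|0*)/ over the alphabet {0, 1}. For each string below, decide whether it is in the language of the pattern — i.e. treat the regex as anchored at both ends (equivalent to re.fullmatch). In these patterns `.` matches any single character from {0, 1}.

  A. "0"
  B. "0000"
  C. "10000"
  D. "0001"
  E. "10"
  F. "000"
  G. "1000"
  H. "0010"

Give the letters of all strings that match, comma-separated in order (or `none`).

A. "0" → match
B. "0000" → match
C. "10000" → match
D. "0001" → match
E. "10" → match
F. "000" → match
G. "1000" → match
H. "0010" → match

A, B, C, D, E, F, G, H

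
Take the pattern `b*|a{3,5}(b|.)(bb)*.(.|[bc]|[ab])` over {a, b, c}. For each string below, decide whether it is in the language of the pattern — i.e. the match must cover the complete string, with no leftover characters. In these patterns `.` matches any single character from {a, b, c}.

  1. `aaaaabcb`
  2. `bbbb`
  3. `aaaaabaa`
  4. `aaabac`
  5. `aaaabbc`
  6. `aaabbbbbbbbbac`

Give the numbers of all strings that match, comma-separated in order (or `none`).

1, 2, 3, 4, 5, 6

1. `aaaaabcb` → match
2. `bbbb` → match
3. `aaaaabaa` → match
4. `aaabac` → match
5. `aaaabbc` → match
6 → match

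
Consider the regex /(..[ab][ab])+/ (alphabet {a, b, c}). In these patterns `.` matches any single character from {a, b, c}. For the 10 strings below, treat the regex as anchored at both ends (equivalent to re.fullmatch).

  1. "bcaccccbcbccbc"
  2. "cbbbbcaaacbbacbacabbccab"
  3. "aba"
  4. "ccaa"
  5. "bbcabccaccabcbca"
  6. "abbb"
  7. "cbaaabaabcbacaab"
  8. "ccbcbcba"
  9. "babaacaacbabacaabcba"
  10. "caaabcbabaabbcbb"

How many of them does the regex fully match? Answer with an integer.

6

1 → no match
2 → match
3. "aba" → no match
4. "ccaa" → match
5 → no match
6. "abbb" → match
7 → match
8. "ccbcbcba" → no match
9 → match
10 → match
Total matched: 6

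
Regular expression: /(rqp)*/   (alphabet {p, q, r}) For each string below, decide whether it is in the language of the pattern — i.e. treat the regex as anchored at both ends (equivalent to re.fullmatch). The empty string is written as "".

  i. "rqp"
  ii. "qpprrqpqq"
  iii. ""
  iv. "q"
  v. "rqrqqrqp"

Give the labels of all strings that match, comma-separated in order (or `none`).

i → match
ii → no match
iii → match
iv → no match
v → no match

i, iii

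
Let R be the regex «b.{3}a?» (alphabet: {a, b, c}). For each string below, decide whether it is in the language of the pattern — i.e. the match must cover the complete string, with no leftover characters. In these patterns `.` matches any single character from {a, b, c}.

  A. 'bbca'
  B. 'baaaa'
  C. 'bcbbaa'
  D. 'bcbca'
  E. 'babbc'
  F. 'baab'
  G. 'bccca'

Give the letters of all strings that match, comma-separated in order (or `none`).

A. 'bbca' → match
B. 'baaaa' → match
C. 'bcbbaa' → no match
D. 'bcbca' → match
E. 'babbc' → no match
F. 'baab' → match
G. 'bccca' → match

A, B, D, F, G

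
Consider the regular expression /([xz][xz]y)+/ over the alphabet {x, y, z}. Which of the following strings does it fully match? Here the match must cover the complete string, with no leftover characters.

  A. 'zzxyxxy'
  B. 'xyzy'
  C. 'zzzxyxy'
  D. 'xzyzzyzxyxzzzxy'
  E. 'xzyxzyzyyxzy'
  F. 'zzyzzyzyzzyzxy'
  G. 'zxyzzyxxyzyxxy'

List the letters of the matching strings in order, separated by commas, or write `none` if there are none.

none

A → no match
B → no match
C → no match
D → no match
E → no match
F → no match
G → no match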